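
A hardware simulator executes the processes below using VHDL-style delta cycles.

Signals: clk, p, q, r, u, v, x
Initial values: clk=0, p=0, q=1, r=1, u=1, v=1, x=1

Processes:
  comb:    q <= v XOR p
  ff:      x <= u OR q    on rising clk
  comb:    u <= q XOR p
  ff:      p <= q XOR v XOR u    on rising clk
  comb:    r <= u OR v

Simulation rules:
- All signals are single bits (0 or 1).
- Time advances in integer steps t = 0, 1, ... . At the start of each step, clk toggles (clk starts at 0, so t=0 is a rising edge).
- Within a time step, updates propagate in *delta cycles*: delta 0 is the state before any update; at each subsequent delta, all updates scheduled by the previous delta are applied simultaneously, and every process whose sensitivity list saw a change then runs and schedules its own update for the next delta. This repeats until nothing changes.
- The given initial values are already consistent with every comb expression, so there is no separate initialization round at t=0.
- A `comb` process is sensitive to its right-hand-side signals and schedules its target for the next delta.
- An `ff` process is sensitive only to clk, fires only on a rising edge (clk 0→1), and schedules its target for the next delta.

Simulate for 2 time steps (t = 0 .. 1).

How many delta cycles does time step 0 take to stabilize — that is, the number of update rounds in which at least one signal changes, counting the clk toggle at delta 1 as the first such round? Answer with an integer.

t=0 Δ0: q=1 clk=0 x=1 r=1 u=1 p=0 v=1
  Δ1: clk:0→1
  Δ2: p:0→1
  Δ3: q:1→0, u:1→0
  Δ4: u:0→1
  (4Δ to stable)
t=1 Δ0: q=0 clk=1 x=1 r=1 u=1 p=1 v=1
  Δ1: clk:1→0
  (1Δ to stable)

4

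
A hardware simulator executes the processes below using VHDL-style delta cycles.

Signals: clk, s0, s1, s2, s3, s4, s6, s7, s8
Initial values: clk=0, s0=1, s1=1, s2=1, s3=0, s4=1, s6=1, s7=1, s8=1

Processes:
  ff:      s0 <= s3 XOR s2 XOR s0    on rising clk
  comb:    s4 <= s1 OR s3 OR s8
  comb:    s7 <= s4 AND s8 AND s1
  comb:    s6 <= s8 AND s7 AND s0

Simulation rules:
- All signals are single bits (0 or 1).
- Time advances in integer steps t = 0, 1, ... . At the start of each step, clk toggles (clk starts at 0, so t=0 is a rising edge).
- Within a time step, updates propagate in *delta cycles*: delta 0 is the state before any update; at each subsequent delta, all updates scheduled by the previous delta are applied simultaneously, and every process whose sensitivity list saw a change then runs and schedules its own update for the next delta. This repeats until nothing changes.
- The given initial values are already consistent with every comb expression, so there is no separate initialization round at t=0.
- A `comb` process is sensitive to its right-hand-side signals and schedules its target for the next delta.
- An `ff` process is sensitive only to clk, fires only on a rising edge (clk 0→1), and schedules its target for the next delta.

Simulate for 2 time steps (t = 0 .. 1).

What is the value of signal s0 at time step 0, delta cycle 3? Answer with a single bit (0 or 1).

0

t=0 Δ0: s6=1 s8=1 s4=1 s2=1 s1=1 s7=1 s0=1 s3=0 clk=0
  Δ1: clk:0→1
  Δ2: s0:1→0
  Δ3: s6:1→0
  (3Δ to stable)
t=1 Δ0: s6=0 s8=1 s4=1 s2=1 s1=1 s7=1 s0=0 s3=0 clk=1
  Δ1: clk:1→0
  (1Δ to stable)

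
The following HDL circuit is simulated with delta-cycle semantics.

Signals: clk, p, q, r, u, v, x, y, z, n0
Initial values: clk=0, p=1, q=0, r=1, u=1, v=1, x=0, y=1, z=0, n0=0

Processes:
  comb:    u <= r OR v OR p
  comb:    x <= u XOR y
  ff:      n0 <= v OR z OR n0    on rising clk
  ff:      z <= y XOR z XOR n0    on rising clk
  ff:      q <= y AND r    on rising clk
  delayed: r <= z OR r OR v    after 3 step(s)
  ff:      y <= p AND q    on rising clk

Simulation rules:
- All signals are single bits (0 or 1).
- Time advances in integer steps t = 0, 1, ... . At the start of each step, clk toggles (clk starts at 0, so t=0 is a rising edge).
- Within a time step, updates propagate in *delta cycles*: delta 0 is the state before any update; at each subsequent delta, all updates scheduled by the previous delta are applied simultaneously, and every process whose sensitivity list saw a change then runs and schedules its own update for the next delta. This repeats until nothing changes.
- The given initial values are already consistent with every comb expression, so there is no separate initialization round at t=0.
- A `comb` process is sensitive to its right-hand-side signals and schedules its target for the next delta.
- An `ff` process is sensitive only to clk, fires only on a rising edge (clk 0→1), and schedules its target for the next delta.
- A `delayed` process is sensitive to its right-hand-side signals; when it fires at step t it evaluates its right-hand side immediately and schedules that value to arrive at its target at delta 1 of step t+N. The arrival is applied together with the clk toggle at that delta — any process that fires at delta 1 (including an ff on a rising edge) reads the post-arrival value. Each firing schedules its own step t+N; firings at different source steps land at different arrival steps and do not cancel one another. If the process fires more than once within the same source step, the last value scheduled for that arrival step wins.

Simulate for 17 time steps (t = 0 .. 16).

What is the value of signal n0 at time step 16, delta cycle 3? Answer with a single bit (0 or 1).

1

t0.Δ0 v=1 x=0 p=1 clk=0 q=0 u=1 n0=0 z=0 r=1 y=1
t0.Δ1 v=1 x=0 p=1 clk=1 q=0 u=1 n0=0 z=0 r=1 y=1
t0.Δ2 v=1 x=0 p=1 clk=1 q=1 u=1 n0=1 z=1 r=1 y=0
t0.Δ3 v=1 x=1 p=1 clk=1 q=1 u=1 n0=1 z=1 r=1 y=0
t1.Δ0 v=1 x=1 p=1 clk=1 q=1 u=1 n0=1 z=1 r=1 y=0
t1.Δ1 v=1 x=1 p=1 clk=0 q=1 u=1 n0=1 z=1 r=1 y=0
t2.Δ0 v=1 x=1 p=1 clk=0 q=1 u=1 n0=1 z=1 r=1 y=0
t2.Δ1 v=1 x=1 p=1 clk=1 q=1 u=1 n0=1 z=1 r=1 y=0
t2.Δ2 v=1 x=1 p=1 clk=1 q=0 u=1 n0=1 z=0 r=1 y=1
t2.Δ3 v=1 x=0 p=1 clk=1 q=0 u=1 n0=1 z=0 r=1 y=1
t3.Δ0 v=1 x=0 p=1 clk=1 q=0 u=1 n0=1 z=0 r=1 y=1
t3.Δ1 v=1 x=0 p=1 clk=0 q=0 u=1 n0=1 z=0 r=1 y=1
t4.Δ0 v=1 x=0 p=1 clk=0 q=0 u=1 n0=1 z=0 r=1 y=1
t4.Δ1 v=1 x=0 p=1 clk=1 q=0 u=1 n0=1 z=0 r=1 y=1
t4.Δ2 v=1 x=0 p=1 clk=1 q=1 u=1 n0=1 z=0 r=1 y=0
t4.Δ3 v=1 x=1 p=1 clk=1 q=1 u=1 n0=1 z=0 r=1 y=0
t5.Δ0 v=1 x=1 p=1 clk=1 q=1 u=1 n0=1 z=0 r=1 y=0
t5.Δ1 v=1 x=1 p=1 clk=0 q=1 u=1 n0=1 z=0 r=1 y=0
t6.Δ0 v=1 x=1 p=1 clk=0 q=1 u=1 n0=1 z=0 r=1 y=0
t6.Δ1 v=1 x=1 p=1 clk=1 q=1 u=1 n0=1 z=0 r=1 y=0
t6.Δ2 v=1 x=1 p=1 clk=1 q=0 u=1 n0=1 z=1 r=1 y=1
t6.Δ3 v=1 x=0 p=1 clk=1 q=0 u=1 n0=1 z=1 r=1 y=1
t7.Δ0 v=1 x=0 p=1 clk=1 q=0 u=1 n0=1 z=1 r=1 y=1
t7.Δ1 v=1 x=0 p=1 clk=0 q=0 u=1 n0=1 z=1 r=1 y=1
t8.Δ0 v=1 x=0 p=1 clk=0 q=0 u=1 n0=1 z=1 r=1 y=1
t8.Δ1 v=1 x=0 p=1 clk=1 q=0 u=1 n0=1 z=1 r=1 y=1
t8.Δ2 v=1 x=0 p=1 clk=1 q=1 u=1 n0=1 z=1 r=1 y=0
t8.Δ3 v=1 x=1 p=1 clk=1 q=1 u=1 n0=1 z=1 r=1 y=0
t9.Δ0 v=1 x=1 p=1 clk=1 q=1 u=1 n0=1 z=1 r=1 y=0
t9.Δ1 v=1 x=1 p=1 clk=0 q=1 u=1 n0=1 z=1 r=1 y=0
t10.Δ0 v=1 x=1 p=1 clk=0 q=1 u=1 n0=1 z=1 r=1 y=0
t10.Δ1 v=1 x=1 p=1 clk=1 q=1 u=1 n0=1 z=1 r=1 y=0
t10.Δ2 v=1 x=1 p=1 clk=1 q=0 u=1 n0=1 z=0 r=1 y=1
t10.Δ3 v=1 x=0 p=1 clk=1 q=0 u=1 n0=1 z=0 r=1 y=1
t11.Δ0 v=1 x=0 p=1 clk=1 q=0 u=1 n0=1 z=0 r=1 y=1
t11.Δ1 v=1 x=0 p=1 clk=0 q=0 u=1 n0=1 z=0 r=1 y=1
t12.Δ0 v=1 x=0 p=1 clk=0 q=0 u=1 n0=1 z=0 r=1 y=1
t12.Δ1 v=1 x=0 p=1 clk=1 q=0 u=1 n0=1 z=0 r=1 y=1
t12.Δ2 v=1 x=0 p=1 clk=1 q=1 u=1 n0=1 z=0 r=1 y=0
t12.Δ3 v=1 x=1 p=1 clk=1 q=1 u=1 n0=1 z=0 r=1 y=0
t13.Δ0 v=1 x=1 p=1 clk=1 q=1 u=1 n0=1 z=0 r=1 y=0
t13.Δ1 v=1 x=1 p=1 clk=0 q=1 u=1 n0=1 z=0 r=1 y=0
t14.Δ0 v=1 x=1 p=1 clk=0 q=1 u=1 n0=1 z=0 r=1 y=0
t14.Δ1 v=1 x=1 p=1 clk=1 q=1 u=1 n0=1 z=0 r=1 y=0
t14.Δ2 v=1 x=1 p=1 clk=1 q=0 u=1 n0=1 z=1 r=1 y=1
t14.Δ3 v=1 x=0 p=1 clk=1 q=0 u=1 n0=1 z=1 r=1 y=1
t15.Δ0 v=1 x=0 p=1 clk=1 q=0 u=1 n0=1 z=1 r=1 y=1
t15.Δ1 v=1 x=0 p=1 clk=0 q=0 u=1 n0=1 z=1 r=1 y=1
t16.Δ0 v=1 x=0 p=1 clk=0 q=0 u=1 n0=1 z=1 r=1 y=1
t16.Δ1 v=1 x=0 p=1 clk=1 q=0 u=1 n0=1 z=1 r=1 y=1
t16.Δ2 v=1 x=0 p=1 clk=1 q=1 u=1 n0=1 z=1 r=1 y=0
t16.Δ3 v=1 x=1 p=1 clk=1 q=1 u=1 n0=1 z=1 r=1 y=0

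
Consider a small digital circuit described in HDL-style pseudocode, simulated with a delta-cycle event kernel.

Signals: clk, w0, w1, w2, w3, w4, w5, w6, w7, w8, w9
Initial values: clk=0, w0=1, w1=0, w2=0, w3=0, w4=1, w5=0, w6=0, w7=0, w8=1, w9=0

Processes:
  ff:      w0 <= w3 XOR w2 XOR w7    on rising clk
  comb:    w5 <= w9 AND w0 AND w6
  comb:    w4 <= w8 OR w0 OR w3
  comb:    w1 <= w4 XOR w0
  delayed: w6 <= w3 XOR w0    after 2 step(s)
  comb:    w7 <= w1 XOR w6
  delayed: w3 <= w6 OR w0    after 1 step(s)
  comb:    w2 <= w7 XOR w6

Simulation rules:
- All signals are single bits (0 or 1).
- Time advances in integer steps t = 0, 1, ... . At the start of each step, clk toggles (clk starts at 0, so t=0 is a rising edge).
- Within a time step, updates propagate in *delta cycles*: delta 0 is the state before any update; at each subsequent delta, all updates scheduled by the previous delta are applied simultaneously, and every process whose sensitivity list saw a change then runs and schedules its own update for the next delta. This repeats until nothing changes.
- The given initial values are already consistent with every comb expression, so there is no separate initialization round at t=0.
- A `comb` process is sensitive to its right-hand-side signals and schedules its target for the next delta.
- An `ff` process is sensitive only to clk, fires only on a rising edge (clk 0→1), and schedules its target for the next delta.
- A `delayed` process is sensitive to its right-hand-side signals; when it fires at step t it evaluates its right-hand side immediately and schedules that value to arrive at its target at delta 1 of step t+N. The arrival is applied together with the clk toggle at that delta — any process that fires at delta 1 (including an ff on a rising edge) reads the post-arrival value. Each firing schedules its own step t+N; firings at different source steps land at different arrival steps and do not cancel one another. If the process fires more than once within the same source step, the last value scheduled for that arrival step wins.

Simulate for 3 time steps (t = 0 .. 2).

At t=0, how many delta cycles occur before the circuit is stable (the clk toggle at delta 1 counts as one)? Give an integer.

t=0 Δ0: w2=0 w0=1 w4=1 clk=0 w5=0 w6=0 w9=0 w1=0 w3=0 w8=1 w7=0
  Δ1: clk:0→1
  Δ2: w0:1→0
  Δ3: w1:0→1
  Δ4: w7:0→1
  Δ5: w2:0→1
  (5Δ to stable)
t=1 Δ0: w2=1 w0=0 w4=1 clk=1 w5=0 w6=0 w9=0 w1=1 w3=0 w8=1 w7=1
  Δ1: clk:1→0
  (1Δ to stable)
t=2 Δ0: w2=1 w0=0 w4=1 clk=0 w5=0 w6=0 w9=0 w1=1 w3=0 w8=1 w7=1
  Δ1: clk:0→1
  (1Δ to stable)

5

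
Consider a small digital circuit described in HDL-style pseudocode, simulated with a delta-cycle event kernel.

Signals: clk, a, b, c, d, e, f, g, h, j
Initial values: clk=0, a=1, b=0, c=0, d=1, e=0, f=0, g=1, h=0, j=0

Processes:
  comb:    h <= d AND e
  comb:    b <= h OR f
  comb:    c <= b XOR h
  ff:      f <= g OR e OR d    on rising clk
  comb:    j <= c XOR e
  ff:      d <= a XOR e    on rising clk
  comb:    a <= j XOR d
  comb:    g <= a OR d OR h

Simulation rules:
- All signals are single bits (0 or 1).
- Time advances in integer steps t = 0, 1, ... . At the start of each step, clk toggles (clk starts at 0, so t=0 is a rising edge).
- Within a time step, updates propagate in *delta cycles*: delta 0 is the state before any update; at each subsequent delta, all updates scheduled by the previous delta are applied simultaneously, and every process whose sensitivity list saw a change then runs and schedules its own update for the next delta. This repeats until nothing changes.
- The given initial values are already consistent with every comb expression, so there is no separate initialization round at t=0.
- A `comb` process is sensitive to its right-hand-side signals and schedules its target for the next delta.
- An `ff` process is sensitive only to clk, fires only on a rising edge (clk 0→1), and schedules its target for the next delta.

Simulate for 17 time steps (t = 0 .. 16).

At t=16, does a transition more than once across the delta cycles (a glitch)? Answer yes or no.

t=0 Δ0: d=1 e=0 a=1 j=0 b=0 clk=0 h=0 f=0 g=1 c=0
  Δ1: clk:0→1
  Δ2: f:0→1
  Δ3: b:0→1
  Δ4: c:0→1
  Δ5: j:0→1
  Δ6: a:1→0
  (6Δ to stable)
t=1 Δ0: d=1 e=0 a=0 j=1 b=1 clk=1 h=0 f=1 g=1 c=1
  Δ1: clk:1→0
  (1Δ to stable)
t=2 Δ0: d=1 e=0 a=0 j=1 b=1 clk=0 h=0 f=1 g=1 c=1
  Δ1: clk:0→1
  Δ2: d:1→0
  Δ3: a:0→1, g:1→0
  Δ4: g:0→1
  (4Δ to stable)
t=3 Δ0: d=0 e=0 a=1 j=1 b=1 clk=1 h=0 f=1 g=1 c=1
  Δ1: clk:1→0
  (1Δ to stable)
t=4 Δ0: d=0 e=0 a=1 j=1 b=1 clk=0 h=0 f=1 g=1 c=1
  Δ1: clk:0→1
  Δ2: d:0→1
  Δ3: a:1→0
  (3Δ to stable)
t=5 Δ0: d=1 e=0 a=0 j=1 b=1 clk=1 h=0 f=1 g=1 c=1
  Δ1: clk:1→0
  (1Δ to stable)
t=6 Δ0: d=1 e=0 a=0 j=1 b=1 clk=0 h=0 f=1 g=1 c=1
  Δ1: clk:0→1
  Δ2: d:1→0
  Δ3: a:0→1, g:1→0
  Δ4: g:0→1
  (4Δ to stable)
t=7 Δ0: d=0 e=0 a=1 j=1 b=1 clk=1 h=0 f=1 g=1 c=1
  Δ1: clk:1→0
  (1Δ to stable)
t=8 Δ0: d=0 e=0 a=1 j=1 b=1 clk=0 h=0 f=1 g=1 c=1
  Δ1: clk:0→1
  Δ2: d:0→1
  Δ3: a:1→0
  (3Δ to stable)
t=9 Δ0: d=1 e=0 a=0 j=1 b=1 clk=1 h=0 f=1 g=1 c=1
  Δ1: clk:1→0
  (1Δ to stable)
t=10 Δ0: d=1 e=0 a=0 j=1 b=1 clk=0 h=0 f=1 g=1 c=1
  Δ1: clk:0→1
  Δ2: d:1→0
  Δ3: a:0→1, g:1→0
  Δ4: g:0→1
  (4Δ to stable)
t=11 Δ0: d=0 e=0 a=1 j=1 b=1 clk=1 h=0 f=1 g=1 c=1
  Δ1: clk:1→0
  (1Δ to stable)
t=12 Δ0: d=0 e=0 a=1 j=1 b=1 clk=0 h=0 f=1 g=1 c=1
  Δ1: clk:0→1
  Δ2: d:0→1
  Δ3: a:1→0
  (3Δ to stable)
t=13 Δ0: d=1 e=0 a=0 j=1 b=1 clk=1 h=0 f=1 g=1 c=1
  Δ1: clk:1→0
  (1Δ to stable)
t=14 Δ0: d=1 e=0 a=0 j=1 b=1 clk=0 h=0 f=1 g=1 c=1
  Δ1: clk:0→1
  Δ2: d:1→0
  Δ3: a:0→1, g:1→0
  Δ4: g:0→1
  (4Δ to stable)
t=15 Δ0: d=0 e=0 a=1 j=1 b=1 clk=1 h=0 f=1 g=1 c=1
  Δ1: clk:1→0
  (1Δ to stable)
t=16 Δ0: d=0 e=0 a=1 j=1 b=1 clk=0 h=0 f=1 g=1 c=1
  Δ1: clk:0→1
  Δ2: d:0→1
  Δ3: a:1→0
  (3Δ to stable)

no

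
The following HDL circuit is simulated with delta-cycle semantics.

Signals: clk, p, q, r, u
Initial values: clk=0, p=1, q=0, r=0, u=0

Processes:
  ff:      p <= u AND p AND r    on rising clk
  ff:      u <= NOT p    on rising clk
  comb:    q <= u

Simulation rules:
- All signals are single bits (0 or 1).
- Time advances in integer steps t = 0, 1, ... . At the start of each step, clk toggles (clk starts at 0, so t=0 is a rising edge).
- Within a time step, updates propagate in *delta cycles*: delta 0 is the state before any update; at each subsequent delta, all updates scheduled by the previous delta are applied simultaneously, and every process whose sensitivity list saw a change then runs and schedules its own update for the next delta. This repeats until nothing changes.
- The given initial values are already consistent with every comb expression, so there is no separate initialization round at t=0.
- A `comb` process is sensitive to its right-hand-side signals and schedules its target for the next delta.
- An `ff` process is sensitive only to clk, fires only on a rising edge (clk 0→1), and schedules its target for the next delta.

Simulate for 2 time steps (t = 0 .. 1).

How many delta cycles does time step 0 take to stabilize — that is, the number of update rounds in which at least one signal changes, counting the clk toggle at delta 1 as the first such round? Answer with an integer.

2

[bits: q,u,p,clk,r]
t=0: Δ0=00100 Δ1=00110 Δ2=00010 | 2Δ
t=1: Δ0=00010 Δ1=00000 | 1Δ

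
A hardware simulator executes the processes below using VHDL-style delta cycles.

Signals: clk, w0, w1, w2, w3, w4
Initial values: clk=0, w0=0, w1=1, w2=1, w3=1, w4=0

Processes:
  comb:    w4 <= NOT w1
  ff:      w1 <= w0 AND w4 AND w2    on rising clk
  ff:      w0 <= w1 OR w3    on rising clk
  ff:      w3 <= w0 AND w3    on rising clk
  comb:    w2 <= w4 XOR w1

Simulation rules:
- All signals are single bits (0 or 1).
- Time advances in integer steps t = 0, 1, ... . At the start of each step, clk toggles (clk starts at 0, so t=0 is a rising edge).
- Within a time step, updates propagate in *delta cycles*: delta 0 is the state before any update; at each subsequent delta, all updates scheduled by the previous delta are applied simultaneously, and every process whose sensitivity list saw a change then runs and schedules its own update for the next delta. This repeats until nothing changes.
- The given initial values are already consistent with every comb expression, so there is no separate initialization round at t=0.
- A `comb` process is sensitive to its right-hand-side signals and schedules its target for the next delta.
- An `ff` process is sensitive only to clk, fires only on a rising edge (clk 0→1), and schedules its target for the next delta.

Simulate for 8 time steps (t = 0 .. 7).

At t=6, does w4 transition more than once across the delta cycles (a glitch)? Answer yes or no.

no

t0.Δ0 w2=1 w3=1 w4=0 clk=0 w1=1 w0=0
t0.Δ1 w2=1 w3=1 w4=0 clk=1 w1=1 w0=0
t0.Δ2 w2=1 w3=0 w4=0 clk=1 w1=0 w0=1
t0.Δ3 w2=0 w3=0 w4=1 clk=1 w1=0 w0=1
t0.Δ4 w2=1 w3=0 w4=1 clk=1 w1=0 w0=1
t1.Δ0 w2=1 w3=0 w4=1 clk=1 w1=0 w0=1
t1.Δ1 w2=1 w3=0 w4=1 clk=0 w1=0 w0=1
t2.Δ0 w2=1 w3=0 w4=1 clk=0 w1=0 w0=1
t2.Δ1 w2=1 w3=0 w4=1 clk=1 w1=0 w0=1
t2.Δ2 w2=1 w3=0 w4=1 clk=1 w1=1 w0=0
t2.Δ3 w2=0 w3=0 w4=0 clk=1 w1=1 w0=0
t2.Δ4 w2=1 w3=0 w4=0 clk=1 w1=1 w0=0
t3.Δ0 w2=1 w3=0 w4=0 clk=1 w1=1 w0=0
t3.Δ1 w2=1 w3=0 w4=0 clk=0 w1=1 w0=0
t4.Δ0 w2=1 w3=0 w4=0 clk=0 w1=1 w0=0
t4.Δ1 w2=1 w3=0 w4=0 clk=1 w1=1 w0=0
t4.Δ2 w2=1 w3=0 w4=0 clk=1 w1=0 w0=1
t4.Δ3 w2=0 w3=0 w4=1 clk=1 w1=0 w0=1
t4.Δ4 w2=1 w3=0 w4=1 clk=1 w1=0 w0=1
t5.Δ0 w2=1 w3=0 w4=1 clk=1 w1=0 w0=1
t5.Δ1 w2=1 w3=0 w4=1 clk=0 w1=0 w0=1
t6.Δ0 w2=1 w3=0 w4=1 clk=0 w1=0 w0=1
t6.Δ1 w2=1 w3=0 w4=1 clk=1 w1=0 w0=1
t6.Δ2 w2=1 w3=0 w4=1 clk=1 w1=1 w0=0
t6.Δ3 w2=0 w3=0 w4=0 clk=1 w1=1 w0=0
t6.Δ4 w2=1 w3=0 w4=0 clk=1 w1=1 w0=0
t7.Δ0 w2=1 w3=0 w4=0 clk=1 w1=1 w0=0
t7.Δ1 w2=1 w3=0 w4=0 clk=0 w1=1 w0=0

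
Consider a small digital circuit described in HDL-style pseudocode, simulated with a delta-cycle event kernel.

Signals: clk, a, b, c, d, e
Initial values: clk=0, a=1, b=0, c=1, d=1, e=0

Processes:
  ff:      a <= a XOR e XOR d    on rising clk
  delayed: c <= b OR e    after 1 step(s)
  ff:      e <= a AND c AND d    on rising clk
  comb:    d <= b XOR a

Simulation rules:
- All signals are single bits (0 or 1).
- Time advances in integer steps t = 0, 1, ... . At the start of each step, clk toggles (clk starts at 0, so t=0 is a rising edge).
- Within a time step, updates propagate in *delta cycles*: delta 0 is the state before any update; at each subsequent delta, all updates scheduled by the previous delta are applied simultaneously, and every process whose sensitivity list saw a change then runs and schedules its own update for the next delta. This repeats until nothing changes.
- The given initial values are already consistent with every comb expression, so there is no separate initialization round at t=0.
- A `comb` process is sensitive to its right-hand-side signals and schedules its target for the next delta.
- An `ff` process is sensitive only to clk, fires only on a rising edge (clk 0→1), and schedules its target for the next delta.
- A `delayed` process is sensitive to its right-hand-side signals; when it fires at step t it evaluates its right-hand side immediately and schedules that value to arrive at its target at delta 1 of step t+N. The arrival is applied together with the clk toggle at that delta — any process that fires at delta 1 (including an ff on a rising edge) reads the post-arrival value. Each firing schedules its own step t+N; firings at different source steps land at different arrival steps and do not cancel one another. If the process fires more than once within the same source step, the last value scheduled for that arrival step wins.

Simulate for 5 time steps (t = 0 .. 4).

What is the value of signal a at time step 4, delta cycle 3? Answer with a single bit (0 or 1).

t0.Δ0 clk=0 e=0 b=0 c=1 d=1 a=1
t0.Δ1 clk=1 e=0 b=0 c=1 d=1 a=1
t0.Δ2 clk=1 e=1 b=0 c=1 d=1 a=0
t0.Δ3 clk=1 e=1 b=0 c=1 d=0 a=0
t1.Δ0 clk=1 e=1 b=0 c=1 d=0 a=0
t1.Δ1 clk=0 e=1 b=0 c=1 d=0 a=0
t2.Δ0 clk=0 e=1 b=0 c=1 d=0 a=0
t2.Δ1 clk=1 e=1 b=0 c=1 d=0 a=0
t2.Δ2 clk=1 e=0 b=0 c=1 d=0 a=1
t2.Δ3 clk=1 e=0 b=0 c=1 d=1 a=1
t3.Δ0 clk=1 e=0 b=0 c=1 d=1 a=1
t3.Δ1 clk=0 e=0 b=0 c=0 d=1 a=1
t4.Δ0 clk=0 e=0 b=0 c=0 d=1 a=1
t4.Δ1 clk=1 e=0 b=0 c=0 d=1 a=1
t4.Δ2 clk=1 e=0 b=0 c=0 d=1 a=0
t4.Δ3 clk=1 e=0 b=0 c=0 d=0 a=0

0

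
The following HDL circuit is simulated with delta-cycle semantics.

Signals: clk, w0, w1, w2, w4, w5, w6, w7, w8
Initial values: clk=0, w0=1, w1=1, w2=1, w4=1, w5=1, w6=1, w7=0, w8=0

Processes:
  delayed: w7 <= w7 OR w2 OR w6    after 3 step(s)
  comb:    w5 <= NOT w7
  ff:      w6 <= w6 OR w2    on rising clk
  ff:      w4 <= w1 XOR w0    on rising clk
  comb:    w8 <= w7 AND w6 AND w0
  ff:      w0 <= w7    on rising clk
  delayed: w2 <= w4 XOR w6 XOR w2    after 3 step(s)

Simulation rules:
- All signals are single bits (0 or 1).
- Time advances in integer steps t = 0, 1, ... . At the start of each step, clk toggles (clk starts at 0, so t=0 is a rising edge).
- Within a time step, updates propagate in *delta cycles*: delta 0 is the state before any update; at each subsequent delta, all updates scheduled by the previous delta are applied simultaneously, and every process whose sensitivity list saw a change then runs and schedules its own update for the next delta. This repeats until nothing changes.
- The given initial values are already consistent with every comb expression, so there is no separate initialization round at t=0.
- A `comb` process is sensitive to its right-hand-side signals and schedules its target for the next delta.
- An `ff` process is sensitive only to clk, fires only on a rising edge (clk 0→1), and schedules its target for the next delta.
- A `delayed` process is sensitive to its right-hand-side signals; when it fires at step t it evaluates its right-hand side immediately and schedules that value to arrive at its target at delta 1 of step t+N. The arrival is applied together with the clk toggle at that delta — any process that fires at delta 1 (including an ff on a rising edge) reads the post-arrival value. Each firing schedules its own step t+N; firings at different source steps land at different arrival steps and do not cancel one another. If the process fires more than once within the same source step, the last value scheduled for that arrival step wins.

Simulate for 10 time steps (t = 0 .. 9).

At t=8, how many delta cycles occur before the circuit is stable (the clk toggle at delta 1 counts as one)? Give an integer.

2

[bits: w2,w4,w5,w0,clk,w7,w1,w8,w6]
t=0: Δ0=111100101 Δ1=111110101 Δ2=101010101 | 2Δ
t=1: Δ0=101010101 Δ1=101000101 | 1Δ
t=2: Δ0=101000101 Δ1=101010101 Δ2=111010101 | 2Δ
t=3: Δ0=111010101 Δ1=011000101 | 1Δ
t=4: Δ0=011000101 Δ1=011010101 | 1Δ
t=5: Δ0=011010101 Δ1=111000101 | 1Δ
t=6: Δ0=111000101 Δ1=011011101 Δ2=010111101 Δ3=010111111 | 3Δ
t=7: Δ0=010111111 Δ1=010101111 | 1Δ
t=8: Δ0=010101111 Δ1=110111111 Δ2=100111111 | 2Δ
t=9: Δ0=100111111 Δ1=000101111 | 1Δ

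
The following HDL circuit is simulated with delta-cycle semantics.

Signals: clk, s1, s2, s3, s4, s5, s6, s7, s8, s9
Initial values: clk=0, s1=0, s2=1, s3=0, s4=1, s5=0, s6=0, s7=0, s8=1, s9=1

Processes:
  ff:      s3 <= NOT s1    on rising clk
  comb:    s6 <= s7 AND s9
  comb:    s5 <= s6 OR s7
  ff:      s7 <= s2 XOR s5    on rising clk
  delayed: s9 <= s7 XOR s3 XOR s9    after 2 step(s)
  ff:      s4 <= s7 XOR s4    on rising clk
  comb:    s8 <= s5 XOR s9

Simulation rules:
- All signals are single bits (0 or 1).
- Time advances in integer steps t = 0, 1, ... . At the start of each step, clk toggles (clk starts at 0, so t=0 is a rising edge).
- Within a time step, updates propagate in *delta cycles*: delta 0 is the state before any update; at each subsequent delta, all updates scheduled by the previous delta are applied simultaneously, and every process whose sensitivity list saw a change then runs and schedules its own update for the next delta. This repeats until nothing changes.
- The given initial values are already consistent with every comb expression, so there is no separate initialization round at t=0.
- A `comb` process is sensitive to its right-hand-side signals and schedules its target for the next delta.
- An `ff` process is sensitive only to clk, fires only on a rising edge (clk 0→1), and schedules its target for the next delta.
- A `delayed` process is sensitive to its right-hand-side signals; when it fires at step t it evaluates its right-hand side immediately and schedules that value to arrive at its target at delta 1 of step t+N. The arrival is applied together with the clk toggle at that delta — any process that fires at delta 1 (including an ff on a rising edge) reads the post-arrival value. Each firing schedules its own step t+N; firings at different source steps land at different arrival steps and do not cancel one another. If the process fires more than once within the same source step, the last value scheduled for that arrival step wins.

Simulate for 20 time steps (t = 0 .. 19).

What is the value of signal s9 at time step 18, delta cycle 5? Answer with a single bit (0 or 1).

[bits: s7,s2,s5,s6,s9,s1,s3,clk,s4,s8]
t=0: Δ0=0100100011 Δ1=0100100111 Δ2=1100101111 Δ3=1111101111 Δ4=1111101110 | 4Δ
t=1: Δ0=1111101110 Δ1=1111101010 | 1Δ
t=2: Δ0=1111101010 Δ1=1111101110 Δ2=0111101100 Δ3=0110101100 Δ4=0100101100 Δ5=0100101101 | 5Δ
t=3: Δ0=0100101101 Δ1=0100101001 | 1Δ
t=4: Δ0=0100101001 Δ1=0100001101 Δ2=1100001100 Δ3=1110001100 Δ4=1110001101 | 4Δ
t=5: Δ0=1110001101 Δ1=1110001001 | 1Δ
t=6: Δ0=1110001001 Δ1=1110001101 Δ2=0110001111 Δ3=0100001111 Δ4=0100001110 | 4Δ
t=7: Δ0=0100001110 Δ1=0100001010 | 1Δ
t=8: Δ0=0100001010 Δ1=0100101110 Δ2=1100101111 Δ3=1111101111 Δ4=1111101110 | 4Δ
t=9: Δ0=1111101110 Δ1=1111101010 | 1Δ
t=10: Δ0=1111101010 Δ1=1111101110 Δ2=0111101100 Δ3=0110101100 Δ4=0100101100 Δ5=0100101101 | 5Δ
t=11: Δ0=0100101101 Δ1=0100101001 | 1Δ
t=12: Δ0=0100101001 Δ1=0100001101 Δ2=1100001100 Δ3=1110001100 Δ4=1110001101 | 4Δ
t=13: Δ0=1110001101 Δ1=1110001001 | 1Δ
t=14: Δ0=1110001001 Δ1=1110001101 Δ2=0110001111 Δ3=0100001111 Δ4=0100001110 | 4Δ
t=15: Δ0=0100001110 Δ1=0100001010 | 1Δ
t=16: Δ0=0100001010 Δ1=0100101110 Δ2=1100101111 Δ3=1111101111 Δ4=1111101110 | 4Δ
t=17: Δ0=1111101110 Δ1=1111101010 | 1Δ
t=18: Δ0=1111101010 Δ1=1111101110 Δ2=0111101100 Δ3=0110101100 Δ4=0100101100 Δ5=0100101101 | 5Δ
t=19: Δ0=0100101101 Δ1=0100101001 | 1Δ

1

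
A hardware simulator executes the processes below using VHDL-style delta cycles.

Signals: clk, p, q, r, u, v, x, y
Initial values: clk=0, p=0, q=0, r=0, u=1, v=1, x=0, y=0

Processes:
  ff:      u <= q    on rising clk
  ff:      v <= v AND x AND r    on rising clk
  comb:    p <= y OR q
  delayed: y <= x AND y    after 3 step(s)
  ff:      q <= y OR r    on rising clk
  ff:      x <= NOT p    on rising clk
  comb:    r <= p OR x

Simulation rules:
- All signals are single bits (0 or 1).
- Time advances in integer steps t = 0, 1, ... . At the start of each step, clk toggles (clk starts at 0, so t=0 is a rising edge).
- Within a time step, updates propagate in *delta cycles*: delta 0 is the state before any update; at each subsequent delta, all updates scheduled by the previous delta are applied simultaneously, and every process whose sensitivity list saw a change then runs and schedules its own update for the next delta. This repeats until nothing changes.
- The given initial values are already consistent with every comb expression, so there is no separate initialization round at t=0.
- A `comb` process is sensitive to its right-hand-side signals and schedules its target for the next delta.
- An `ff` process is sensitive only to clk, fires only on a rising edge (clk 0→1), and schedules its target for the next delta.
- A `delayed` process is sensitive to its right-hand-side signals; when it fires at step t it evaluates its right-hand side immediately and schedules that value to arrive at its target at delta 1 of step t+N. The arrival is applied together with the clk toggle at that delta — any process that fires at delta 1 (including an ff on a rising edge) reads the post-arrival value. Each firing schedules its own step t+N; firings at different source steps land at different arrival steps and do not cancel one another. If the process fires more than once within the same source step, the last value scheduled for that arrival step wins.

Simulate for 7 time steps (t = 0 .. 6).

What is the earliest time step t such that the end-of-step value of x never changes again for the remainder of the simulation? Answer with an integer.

4

[bits: q,clk,y,x,p,r,u,v]
t=0: Δ0=00000011 Δ1=01000011 Δ2=01010000 Δ3=01010100 | 3Δ
t=1: Δ0=01010100 Δ1=00010100 | 1Δ
t=2: Δ0=00010100 Δ1=01010100 Δ2=11010100 Δ3=11011100 | 3Δ
t=3: Δ0=11011100 Δ1=10011100 | 1Δ
t=4: Δ0=10011100 Δ1=11011100 Δ2=11001110 | 2Δ
t=5: Δ0=11001110 Δ1=10001110 | 1Δ
t=6: Δ0=10001110 Δ1=11001110 | 1Δ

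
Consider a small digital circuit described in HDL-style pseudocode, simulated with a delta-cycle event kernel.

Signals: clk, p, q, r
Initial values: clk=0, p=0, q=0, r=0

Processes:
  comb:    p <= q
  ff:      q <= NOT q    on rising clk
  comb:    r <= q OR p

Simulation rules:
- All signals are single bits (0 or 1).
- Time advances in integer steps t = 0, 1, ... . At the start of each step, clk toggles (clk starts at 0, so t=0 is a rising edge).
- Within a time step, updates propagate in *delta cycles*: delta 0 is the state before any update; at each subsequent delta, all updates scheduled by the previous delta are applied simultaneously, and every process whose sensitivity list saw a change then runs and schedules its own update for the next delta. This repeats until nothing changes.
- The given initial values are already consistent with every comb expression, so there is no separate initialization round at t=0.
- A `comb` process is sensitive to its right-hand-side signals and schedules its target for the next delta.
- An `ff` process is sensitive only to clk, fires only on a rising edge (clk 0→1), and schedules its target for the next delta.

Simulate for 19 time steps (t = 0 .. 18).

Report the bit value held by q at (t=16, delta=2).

[bits: q,clk,r,p]
t=0: Δ0=0000 Δ1=0100 Δ2=1100 Δ3=1111 | 3Δ
t=1: Δ0=1111 Δ1=1011 | 1Δ
t=2: Δ0=1011 Δ1=1111 Δ2=0111 Δ3=0110 Δ4=0100 | 4Δ
t=3: Δ0=0100 Δ1=0000 | 1Δ
t=4: Δ0=0000 Δ1=0100 Δ2=1100 Δ3=1111 | 3Δ
t=5: Δ0=1111 Δ1=1011 | 1Δ
t=6: Δ0=1011 Δ1=1111 Δ2=0111 Δ3=0110 Δ4=0100 | 4Δ
t=7: Δ0=0100 Δ1=0000 | 1Δ
t=8: Δ0=0000 Δ1=0100 Δ2=1100 Δ3=1111 | 3Δ
t=9: Δ0=1111 Δ1=1011 | 1Δ
t=10: Δ0=1011 Δ1=1111 Δ2=0111 Δ3=0110 Δ4=0100 | 4Δ
t=11: Δ0=0100 Δ1=0000 | 1Δ
t=12: Δ0=0000 Δ1=0100 Δ2=1100 Δ3=1111 | 3Δ
t=13: Δ0=1111 Δ1=1011 | 1Δ
t=14: Δ0=1011 Δ1=1111 Δ2=0111 Δ3=0110 Δ4=0100 | 4Δ
t=15: Δ0=0100 Δ1=0000 | 1Δ
t=16: Δ0=0000 Δ1=0100 Δ2=1100 Δ3=1111 | 3Δ
t=17: Δ0=1111 Δ1=1011 | 1Δ
t=18: Δ0=1011 Δ1=1111 Δ2=0111 Δ3=0110 Δ4=0100 | 4Δ

1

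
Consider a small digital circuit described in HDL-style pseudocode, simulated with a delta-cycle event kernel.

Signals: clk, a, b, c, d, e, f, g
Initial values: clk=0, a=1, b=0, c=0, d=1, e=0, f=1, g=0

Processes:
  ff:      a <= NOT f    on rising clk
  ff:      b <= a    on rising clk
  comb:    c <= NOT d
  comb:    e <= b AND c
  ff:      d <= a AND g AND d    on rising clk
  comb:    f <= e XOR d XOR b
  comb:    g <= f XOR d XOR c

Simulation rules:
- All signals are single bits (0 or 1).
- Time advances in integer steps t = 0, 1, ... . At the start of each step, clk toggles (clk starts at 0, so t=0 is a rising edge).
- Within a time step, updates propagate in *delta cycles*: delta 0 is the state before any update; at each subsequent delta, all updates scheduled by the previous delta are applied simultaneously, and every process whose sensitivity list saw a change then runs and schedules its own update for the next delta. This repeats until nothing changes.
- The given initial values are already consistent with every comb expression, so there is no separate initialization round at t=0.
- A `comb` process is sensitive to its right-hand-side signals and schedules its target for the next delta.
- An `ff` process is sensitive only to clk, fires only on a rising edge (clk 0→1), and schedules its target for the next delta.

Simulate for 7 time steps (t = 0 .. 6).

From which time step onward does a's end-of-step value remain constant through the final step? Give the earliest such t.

2

[bits: clk,g,b,d,a,c,e,f]
t=0: Δ0=00011001 Δ1=10011001 Δ2=10100001 Δ3=11100101 Δ4=10100111 Δ5=10100110 Δ6=11100110 | 6Δ
t=1: Δ0=11100110 Δ1=01100110 | 1Δ
t=2: Δ0=01100110 Δ1=11100110 Δ2=11001110 Δ3=11001101 Δ4=10001100 Δ5=11001100 | 5Δ
t=3: Δ0=11001100 Δ1=01001100 | 1Δ
t=4: Δ0=01001100 Δ1=11001100 Δ2=11101100 Δ3=11101111 Δ4=10101110 Δ5=11101110 | 5Δ
t=5: Δ0=11101110 Δ1=01101110 | 1Δ
t=6: Δ0=01101110 Δ1=11101110 | 1Δ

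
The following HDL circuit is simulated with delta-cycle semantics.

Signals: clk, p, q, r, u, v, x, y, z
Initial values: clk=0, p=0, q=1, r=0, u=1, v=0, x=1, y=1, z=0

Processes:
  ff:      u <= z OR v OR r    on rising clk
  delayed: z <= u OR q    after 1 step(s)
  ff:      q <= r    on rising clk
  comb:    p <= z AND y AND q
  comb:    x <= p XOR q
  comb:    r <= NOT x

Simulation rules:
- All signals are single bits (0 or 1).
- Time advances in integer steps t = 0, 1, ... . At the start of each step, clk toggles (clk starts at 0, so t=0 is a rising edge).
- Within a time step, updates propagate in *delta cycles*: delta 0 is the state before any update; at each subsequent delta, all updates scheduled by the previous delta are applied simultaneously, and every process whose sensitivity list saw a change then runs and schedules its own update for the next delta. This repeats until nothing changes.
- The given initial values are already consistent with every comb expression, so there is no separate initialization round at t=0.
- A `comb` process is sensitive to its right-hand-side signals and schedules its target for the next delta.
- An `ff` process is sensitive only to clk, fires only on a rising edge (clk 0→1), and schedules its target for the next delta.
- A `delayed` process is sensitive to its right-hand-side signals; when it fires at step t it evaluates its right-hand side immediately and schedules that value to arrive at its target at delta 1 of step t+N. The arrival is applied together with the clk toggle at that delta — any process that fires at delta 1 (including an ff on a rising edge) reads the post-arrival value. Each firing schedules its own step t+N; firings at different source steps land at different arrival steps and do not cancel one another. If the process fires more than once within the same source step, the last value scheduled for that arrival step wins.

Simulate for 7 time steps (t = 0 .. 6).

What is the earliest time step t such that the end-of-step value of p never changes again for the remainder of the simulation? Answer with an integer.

t0.Δ0 y=1 p=0 u=1 z=0 x=1 q=1 clk=0 r=0 v=0
t0.Δ1 y=1 p=0 u=1 z=0 x=1 q=1 clk=1 r=0 v=0
t0.Δ2 y=1 p=0 u=0 z=0 x=1 q=0 clk=1 r=0 v=0
t0.Δ3 y=1 p=0 u=0 z=0 x=0 q=0 clk=1 r=0 v=0
t0.Δ4 y=1 p=0 u=0 z=0 x=0 q=0 clk=1 r=1 v=0
t1.Δ0 y=1 p=0 u=0 z=0 x=0 q=0 clk=1 r=1 v=0
t1.Δ1 y=1 p=0 u=0 z=0 x=0 q=0 clk=0 r=1 v=0
t2.Δ0 y=1 p=0 u=0 z=0 x=0 q=0 clk=0 r=1 v=0
t2.Δ1 y=1 p=0 u=0 z=0 x=0 q=0 clk=1 r=1 v=0
t2.Δ2 y=1 p=0 u=1 z=0 x=0 q=1 clk=1 r=1 v=0
t2.Δ3 y=1 p=0 u=1 z=0 x=1 q=1 clk=1 r=1 v=0
t2.Δ4 y=1 p=0 u=1 z=0 x=1 q=1 clk=1 r=0 v=0
t3.Δ0 y=1 p=0 u=1 z=0 x=1 q=1 clk=1 r=0 v=0
t3.Δ1 y=1 p=0 u=1 z=1 x=1 q=1 clk=0 r=0 v=0
t3.Δ2 y=1 p=1 u=1 z=1 x=1 q=1 clk=0 r=0 v=0
t3.Δ3 y=1 p=1 u=1 z=1 x=0 q=1 clk=0 r=0 v=0
t3.Δ4 y=1 p=1 u=1 z=1 x=0 q=1 clk=0 r=1 v=0
t4.Δ0 y=1 p=1 u=1 z=1 x=0 q=1 clk=0 r=1 v=0
t4.Δ1 y=1 p=1 u=1 z=1 x=0 q=1 clk=1 r=1 v=0
t5.Δ0 y=1 p=1 u=1 z=1 x=0 q=1 clk=1 r=1 v=0
t5.Δ1 y=1 p=1 u=1 z=1 x=0 q=1 clk=0 r=1 v=0
t6.Δ0 y=1 p=1 u=1 z=1 x=0 q=1 clk=0 r=1 v=0
t6.Δ1 y=1 p=1 u=1 z=1 x=0 q=1 clk=1 r=1 v=0

3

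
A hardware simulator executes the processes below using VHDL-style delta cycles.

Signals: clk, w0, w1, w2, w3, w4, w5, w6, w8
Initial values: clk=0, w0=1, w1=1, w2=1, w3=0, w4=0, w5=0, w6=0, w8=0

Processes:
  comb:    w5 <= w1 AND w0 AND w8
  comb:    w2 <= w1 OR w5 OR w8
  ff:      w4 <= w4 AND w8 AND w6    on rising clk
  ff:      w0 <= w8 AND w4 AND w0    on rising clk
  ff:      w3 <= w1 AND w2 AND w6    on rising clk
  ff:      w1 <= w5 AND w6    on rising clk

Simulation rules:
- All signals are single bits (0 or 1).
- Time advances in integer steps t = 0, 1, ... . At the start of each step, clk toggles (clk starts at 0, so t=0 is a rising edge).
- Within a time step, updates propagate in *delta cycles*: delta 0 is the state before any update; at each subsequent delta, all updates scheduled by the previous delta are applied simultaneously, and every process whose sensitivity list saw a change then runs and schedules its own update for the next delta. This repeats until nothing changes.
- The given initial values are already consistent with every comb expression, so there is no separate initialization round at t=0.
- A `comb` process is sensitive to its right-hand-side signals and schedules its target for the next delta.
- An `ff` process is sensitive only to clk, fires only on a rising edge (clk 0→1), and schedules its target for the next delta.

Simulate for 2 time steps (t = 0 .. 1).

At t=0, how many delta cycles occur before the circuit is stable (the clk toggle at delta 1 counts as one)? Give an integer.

3

t=0 Δ0: w5=0 clk=0 w8=0 w4=0 w3=0 w1=1 w0=1 w6=0 w2=1
  Δ1: clk:0→1
  Δ2: w1:1→0, w0:1→0
  Δ3: w2:1→0
  (3Δ to stable)
t=1 Δ0: w5=0 clk=1 w8=0 w4=0 w3=0 w1=0 w0=0 w6=0 w2=0
  Δ1: clk:1→0
  (1Δ to stable)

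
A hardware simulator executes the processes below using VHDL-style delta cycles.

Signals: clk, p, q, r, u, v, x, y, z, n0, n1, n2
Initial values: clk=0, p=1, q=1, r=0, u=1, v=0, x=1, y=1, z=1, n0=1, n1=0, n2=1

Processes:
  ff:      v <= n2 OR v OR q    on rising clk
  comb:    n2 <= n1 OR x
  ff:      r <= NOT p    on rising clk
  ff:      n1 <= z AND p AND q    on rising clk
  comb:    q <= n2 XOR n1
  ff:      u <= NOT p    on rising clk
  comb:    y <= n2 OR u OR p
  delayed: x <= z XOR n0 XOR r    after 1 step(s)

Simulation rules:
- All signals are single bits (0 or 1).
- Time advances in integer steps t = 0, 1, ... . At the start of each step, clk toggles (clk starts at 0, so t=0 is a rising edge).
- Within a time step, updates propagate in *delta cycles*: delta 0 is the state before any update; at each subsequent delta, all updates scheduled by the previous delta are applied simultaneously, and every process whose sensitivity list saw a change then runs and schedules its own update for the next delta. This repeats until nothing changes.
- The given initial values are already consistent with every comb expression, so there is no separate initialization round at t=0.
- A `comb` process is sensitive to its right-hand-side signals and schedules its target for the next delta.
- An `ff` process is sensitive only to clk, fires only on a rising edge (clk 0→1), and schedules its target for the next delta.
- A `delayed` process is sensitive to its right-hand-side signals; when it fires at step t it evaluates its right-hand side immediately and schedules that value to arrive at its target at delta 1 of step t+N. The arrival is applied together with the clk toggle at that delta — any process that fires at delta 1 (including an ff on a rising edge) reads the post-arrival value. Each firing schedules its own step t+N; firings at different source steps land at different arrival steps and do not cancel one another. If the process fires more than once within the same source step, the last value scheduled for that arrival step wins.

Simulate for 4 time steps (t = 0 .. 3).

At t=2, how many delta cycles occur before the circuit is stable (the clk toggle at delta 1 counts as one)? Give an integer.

[bits: r,n2,n1,p,x,n0,z,q,u,clk,v,y]
t=0: Δ0=010111111001 Δ1=010111111101 Δ2=011111110111 Δ3=011111100111 | 3Δ
t=1: Δ0=011111100111 Δ1=011111100011 | 1Δ
t=2: Δ0=011111100011 Δ1=011111100111 Δ2=010111100111 Δ3=010111110111 | 3Δ
t=3: Δ0=010111110111 Δ1=010111110011 | 1Δ

3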